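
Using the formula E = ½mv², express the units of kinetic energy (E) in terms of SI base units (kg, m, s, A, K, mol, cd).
Units of each symbol in E = ½mv²:
  m (mass): kg
  v (speed): m/s  → to the power 2, contributes m²/s²
  The factor ½ is dimensionless.

Multiplying the contributions: [kg] · [m²/s²]
Adding exponents of each base unit: kg: 1, m: 2, s: -2
SI base units of kinetic energy: kg·m²/s²

Answer: kg·m²/s²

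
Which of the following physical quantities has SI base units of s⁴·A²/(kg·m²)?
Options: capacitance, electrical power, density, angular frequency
Checking the SI base units of each option:
  capacitance (C = Q/V): s⁴·A²/(kg·m²)  ✓ matches
  electrical power (P = IV): kg·m²/s³  ✗
  density (ρ = m/V): kg/m³  ✗
  angular frequency (ω = 2πf): 1/s  ✗

Only capacitance has units s⁴·A²/(kg·m²).

Answer: capacitance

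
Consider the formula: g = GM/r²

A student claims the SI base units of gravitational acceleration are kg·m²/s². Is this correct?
Units of each symbol in g = GM/r²:
  G (gravitational constant): m³/(kg·s²)
  M (mass): kg
  r (distance): m  → to the power 2 in the denominator, contributes 1/m²

Multiplying the contributions: [m³/(kg·s²)] · [kg] · [1/m²]
Adding exponents of each base unit: m: 1, s: -2
SI base units of gravitational acceleration: m/s²

The claimed units kg·m²/s² (exponents kg: 1, m: 2, s: -2) do not match the derived units m/s² (exponents m: 1, s: -2), so the claim is incorrect.

Answer: No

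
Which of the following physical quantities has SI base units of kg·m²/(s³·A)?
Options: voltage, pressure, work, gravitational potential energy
Checking the SI base units of each option:
  voltage (V = IR): kg·m²/(s³·A)  ✓ matches
  pressure (P = F/A): kg/(m·s²)  ✗
  work (W = Fd): kg·m²/s²  ✗
  gravitational potential energy (U = -GMm/r): kg·m²/s²  ✗

Only voltage has units kg·m²/(s³·A).

Answer: voltage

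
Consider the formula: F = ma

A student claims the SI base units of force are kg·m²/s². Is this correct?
Units of each symbol in F = ma:
  m (mass): kg
  a (acceleration): m/s²

Multiplying the contributions: [kg] · [m/s²]
Adding exponents of each base unit: kg: 1, m: 1, s: -2
SI base units of force: kg·m/s²

The claimed units kg·m²/s² (exponents kg: 1, m: 2, s: -2) do not match the derived units kg·m/s² (exponents kg: 1, m: 1, s: -2), so the claim is incorrect.

Answer: No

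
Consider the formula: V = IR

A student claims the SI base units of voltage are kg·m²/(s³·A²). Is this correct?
Units of each symbol in V = IR:
  I (current): A
  R (resistance, in ohms): kg·m²/(s³·A²)

Multiplying the contributions: [A] · [kg·m²/(s³·A²)]
Adding exponents of each base unit: kg: 1, m: 2, s: -3, A: -1
SI base units of voltage: kg·m²/(s³·A)

The claimed units kg·m²/(s³·A²) (exponents kg: 1, m: 2, s: -3, A: -2) do not match the derived units kg·m²/(s³·A) (exponents kg: 1, m: 2, s: -3, A: -1), so the claim is incorrect.

Answer: No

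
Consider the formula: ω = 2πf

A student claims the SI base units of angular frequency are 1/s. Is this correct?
Units of each symbol in ω = 2πf:
  f (frequency): 1/s
  The factor 2π is dimensionless.

Multiplying the contributions: [1/s]
Adding exponents of each base unit: s: -1
SI base units of angular frequency: 1/s

The claimed units 1/s match the derived units, so the claim is correct.

Answer: Yes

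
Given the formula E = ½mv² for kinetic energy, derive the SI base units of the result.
Units of each symbol in E = ½mv²:
  m (mass): kg
  v (speed): m/s  → to the power 2, contributes m²/s²
  The factor ½ is dimensionless.

Multiplying the contributions: [kg] · [m²/s²]
Adding exponents of each base unit: kg: 1, m: 2, s: -2
SI base units of kinetic energy: kg·m²/s²

Answer: kg·m²/s²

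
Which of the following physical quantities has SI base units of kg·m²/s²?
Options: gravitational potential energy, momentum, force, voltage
Checking the SI base units of each option:
  gravitational potential energy (U = -GMm/r): kg·m²/s²  ✓ matches
  momentum (p = mv): kg·m/s  ✗
  force (F = ma): kg·m/s²  ✗
  voltage (V = IR): kg·m²/(s³·A)  ✗

Only gravitational potential energy has units kg·m²/s².

Answer: gravitational potential energy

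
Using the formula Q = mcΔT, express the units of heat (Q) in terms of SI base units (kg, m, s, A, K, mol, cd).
Units of each symbol in Q = mcΔT:
  m (mass): kg
  c (specific heat capacity, in J/(kg·K)): m²/(s²·K)
  ΔT (temperature change): K

Multiplying the contributions: [kg] · [m²/(s²·K)] · [K]
Adding exponents of each base unit: kg: 1, m: 2, s: -2
SI base units of heat: kg·m²/s²

Answer: kg·m²/s²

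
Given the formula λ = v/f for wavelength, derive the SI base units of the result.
Units of each symbol in λ = v/f:
  v (wave speed): m/s
  f (frequency): 1/s  → in the denominator, contributes s

Multiplying the contributions: [m/s] · [s]
Adding exponents of each base unit: m: 1
SI base units of wavelength: m

Answer: m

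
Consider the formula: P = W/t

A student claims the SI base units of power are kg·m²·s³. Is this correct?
Units of each symbol in P = W/t:
  W (work): kg·m²/s²
  t (time): s  → in the denominator, contributes 1/s

Multiplying the contributions: [kg·m²/s²] · [1/s]
Adding exponents of each base unit: kg: 1, m: 2, s: -3
SI base units of power: kg·m²/s³

The claimed units kg·m²·s³ (exponents kg: 1, m: 2, s: 3) do not match the derived units kg·m²/s³ (exponents kg: 1, m: 2, s: -3), so the claim is incorrect.

Answer: No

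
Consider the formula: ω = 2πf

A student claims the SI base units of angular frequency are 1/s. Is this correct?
Units of each symbol in ω = 2πf:
  f (frequency): 1/s
  The factor 2π is dimensionless.

Multiplying the contributions: [1/s]
Adding exponents of each base unit: s: -1
SI base units of angular frequency: 1/s

The claimed units 1/s match the derived units, so the claim is correct.

Answer: Yes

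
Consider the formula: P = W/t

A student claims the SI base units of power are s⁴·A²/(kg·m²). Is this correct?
Units of each symbol in P = W/t:
  W (work): kg·m²/s²
  t (time): s  → in the denominator, contributes 1/s

Multiplying the contributions: [kg·m²/s²] · [1/s]
Adding exponents of each base unit: kg: 1, m: 2, s: -3
SI base units of power: kg·m²/s³

The claimed units s⁴·A²/(kg·m²) (exponents kg: -1, m: -2, s: 4, A: 2) do not match the derived units kg·m²/s³ (exponents kg: 1, m: 2, s: -3), so the claim is incorrect.

Answer: No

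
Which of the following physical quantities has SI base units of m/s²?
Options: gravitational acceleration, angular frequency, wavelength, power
Checking the SI base units of each option:
  gravitational acceleration (g = GM/r²): m/s²  ✓ matches
  angular frequency (ω = 2πf): 1/s  ✗
  wavelength (λ = v/f): m  ✗
  power (P = W/t): kg·m²/s³  ✗

Only gravitational acceleration has units m/s².

Answer: gravitational acceleration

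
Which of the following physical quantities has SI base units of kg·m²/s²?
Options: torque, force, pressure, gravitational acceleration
Checking the SI base units of each option:
  torque (τ = Fr): kg·m²/s²  ✓ matches
  force (F = ma): kg·m/s²  ✗
  pressure (P = F/A): kg/(m·s²)  ✗
  gravitational acceleration (g = GM/r²): m/s²  ✗

Only torque has units kg·m²/s².

Answer: torque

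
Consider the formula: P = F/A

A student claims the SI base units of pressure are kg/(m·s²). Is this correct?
Units of each symbol in P = F/A:
  F (force): kg·m/s²
  A (area): m²  → in the denominator, contributes 1/m²

Multiplying the contributions: [kg·m/s²] · [1/m²]
Adding exponents of each base unit: kg: 1, m: -1, s: -2
SI base units of pressure: kg/(m·s²)

The claimed units kg/(m·s²) match the derived units, so the claim is correct.

Answer: Yes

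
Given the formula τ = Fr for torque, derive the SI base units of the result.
Units of each symbol in τ = Fr:
  F (force): kg·m/s²
  r (lever arm): m

Multiplying the contributions: [kg·m/s²] · [m]
Adding exponents of each base unit: kg: 1, m: 2, s: -2
SI base units of torque: kg·m²/s²

Answer: kg·m²/s²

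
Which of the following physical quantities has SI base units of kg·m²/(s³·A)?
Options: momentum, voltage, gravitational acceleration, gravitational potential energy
Checking the SI base units of each option:
  momentum (p = mv): kg·m/s  ✗
  voltage (V = IR): kg·m²/(s³·A)  ✓ matches
  gravitational acceleration (g = GM/r²): m/s²  ✗
  gravitational potential energy (U = -GMm/r): kg·m²/s²  ✗

Only voltage has units kg·m²/(s³·A).

Answer: voltage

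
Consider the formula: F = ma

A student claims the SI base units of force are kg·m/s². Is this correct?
Units of each symbol in F = ma:
  m (mass): kg
  a (acceleration): m/s²

Multiplying the contributions: [kg] · [m/s²]
Adding exponents of each base unit: kg: 1, m: 1, s: -2
SI base units of force: kg·m/s²

The claimed units kg·m/s² match the derived units, so the claim is correct.

Answer: Yes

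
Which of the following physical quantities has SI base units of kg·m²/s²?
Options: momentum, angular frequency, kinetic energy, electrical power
Checking the SI base units of each option:
  momentum (p = mv): kg·m/s  ✗
  angular frequency (ω = 2πf): 1/s  ✗
  kinetic energy (E = ½mv²): kg·m²/s²  ✓ matches
  electrical power (P = IV): kg·m²/s³  ✗

Only kinetic energy has units kg·m²/s².

Answer: kinetic energy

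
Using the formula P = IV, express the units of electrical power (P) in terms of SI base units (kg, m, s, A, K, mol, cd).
Units of each symbol in P = IV:
  I (current): A
  V (voltage, in volts): kg·m²/(s³·A)

Multiplying the contributions: [A] · [kg·m²/(s³·A)]
Adding exponents of each base unit: kg: 1, m: 2, s: -3
SI base units of electrical power: kg·m²/s³

Answer: kg·m²/s³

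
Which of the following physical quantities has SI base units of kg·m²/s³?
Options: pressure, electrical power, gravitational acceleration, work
Checking the SI base units of each option:
  pressure (P = F/A): kg/(m·s²)  ✗
  electrical power (P = IV): kg·m²/s³  ✓ matches
  gravitational acceleration (g = GM/r²): m/s²  ✗
  work (W = Fd): kg·m²/s²  ✗

Only electrical power has units kg·m²/s³.

Answer: electrical power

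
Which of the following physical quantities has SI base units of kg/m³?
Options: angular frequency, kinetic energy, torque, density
Checking the SI base units of each option:
  angular frequency (ω = 2πf): 1/s  ✗
  kinetic energy (E = ½mv²): kg·m²/s²  ✗
  torque (τ = Fr): kg·m²/s²  ✗
  density (ρ = m/V): kg/m³  ✓ matches

Only density has units kg/m³.

Answer: density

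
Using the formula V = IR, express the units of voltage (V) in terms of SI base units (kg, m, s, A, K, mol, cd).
Units of each symbol in V = IR:
  I (current): A
  R (resistance, in ohms): kg·m²/(s³·A²)

Multiplying the contributions: [A] · [kg·m²/(s³·A²)]
Adding exponents of each base unit: kg: 1, m: 2, s: -3, A: -1
SI base units of voltage: kg·m²/(s³·A)

Answer: kg·m²/(s³·A)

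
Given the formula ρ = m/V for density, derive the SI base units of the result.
Units of each symbol in ρ = m/V:
  m (mass): kg
  V (volume): m³  → in the denominator, contributes 1/m³

Multiplying the contributions: [kg] · [1/m³]
Adding exponents of each base unit: kg: 1, m: -3
SI base units of density: kg/m³

Answer: kg/m³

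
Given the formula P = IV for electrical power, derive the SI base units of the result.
Units of each symbol in P = IV:
  I (current): A
  V (voltage, in volts): kg·m²/(s³·A)

Multiplying the contributions: [A] · [kg·m²/(s³·A)]
Adding exponents of each base unit: kg: 1, m: 2, s: -3
SI base units of electrical power: kg·m²/s³

Answer: kg·m²/s³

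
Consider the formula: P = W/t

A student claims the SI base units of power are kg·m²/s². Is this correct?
Units of each symbol in P = W/t:
  W (work): kg·m²/s²
  t (time): s  → in the denominator, contributes 1/s

Multiplying the contributions: [kg·m²/s²] · [1/s]
Adding exponents of each base unit: kg: 1, m: 2, s: -3
SI base units of power: kg·m²/s³

The claimed units kg·m²/s² (exponents kg: 1, m: 2, s: -2) do not match the derived units kg·m²/s³ (exponents kg: 1, m: 2, s: -3), so the claim is incorrect.

Answer: No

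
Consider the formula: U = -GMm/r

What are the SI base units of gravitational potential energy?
Units of each symbol in U = -GMm/r:
  G (gravitational constant): m³/(kg·s²)
  M (mass): kg
  m (mass): kg
  r (distance): m  → in the denominator, contributes 1/m
  The minus sign does not affect the units.

Multiplying the contributions: [m³/(kg·s²)] · [kg] · [kg] · [1/m]
Adding exponents of each base unit: kg: 1, m: 2, s: -2
SI base units of gravitational potential energy: kg·m²/s²

Answer: kg·m²/s²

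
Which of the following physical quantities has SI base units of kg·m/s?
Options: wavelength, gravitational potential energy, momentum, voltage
Checking the SI base units of each option:
  wavelength (λ = v/f): m  ✗
  gravitational potential energy (U = -GMm/r): kg·m²/s²  ✗
  momentum (p = mv): kg·m/s  ✓ matches
  voltage (V = IR): kg·m²/(s³·A)  ✗

Only momentum has units kg·m/s.

Answer: momentum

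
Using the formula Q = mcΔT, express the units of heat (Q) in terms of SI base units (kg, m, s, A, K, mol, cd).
Units of each symbol in Q = mcΔT:
  m (mass): kg
  c (specific heat capacity, in J/(kg·K)): m²/(s²·K)
  ΔT (temperature change): K

Multiplying the contributions: [kg] · [m²/(s²·K)] · [K]
Adding exponents of each base unit: kg: 1, m: 2, s: -2
SI base units of heat: kg·m²/s²

Answer: kg·m²/s²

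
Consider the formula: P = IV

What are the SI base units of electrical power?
Units of each symbol in P = IV:
  I (current): A
  V (voltage, in volts): kg·m²/(s³·A)

Multiplying the contributions: [A] · [kg·m²/(s³·A)]
Adding exponents of each base unit: kg: 1, m: 2, s: -3
SI base units of electrical power: kg·m²/s³

Answer: kg·m²/s³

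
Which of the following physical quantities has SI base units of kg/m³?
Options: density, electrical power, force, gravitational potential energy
Checking the SI base units of each option:
  density (ρ = m/V): kg/m³  ✓ matches
  electrical power (P = IV): kg·m²/s³  ✗
  force (F = ma): kg·m/s²  ✗
  gravitational potential energy (U = -GMm/r): kg·m²/s²  ✗

Only density has units kg/m³.

Answer: density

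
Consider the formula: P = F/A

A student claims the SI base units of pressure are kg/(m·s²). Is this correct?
Units of each symbol in P = F/A:
  F (force): kg·m/s²
  A (area): m²  → in the denominator, contributes 1/m²

Multiplying the contributions: [kg·m/s²] · [1/m²]
Adding exponents of each base unit: kg: 1, m: -1, s: -2
SI base units of pressure: kg/(m·s²)

The claimed units kg/(m·s²) match the derived units, so the claim is correct.

Answer: Yes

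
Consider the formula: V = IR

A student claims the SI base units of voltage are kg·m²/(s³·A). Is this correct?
Units of each symbol in V = IR:
  I (current): A
  R (resistance, in ohms): kg·m²/(s³·A²)

Multiplying the contributions: [A] · [kg·m²/(s³·A²)]
Adding exponents of each base unit: kg: 1, m: 2, s: -3, A: -1
SI base units of voltage: kg·m²/(s³·A)

The claimed units kg·m²/(s³·A) match the derived units, so the claim is correct.

Answer: Yes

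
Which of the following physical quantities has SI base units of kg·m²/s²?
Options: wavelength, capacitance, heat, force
Checking the SI base units of each option:
  wavelength (λ = v/f): m  ✗
  capacitance (C = Q/V): s⁴·A²/(kg·m²)  ✗
  heat (Q = mcΔT): kg·m²/s²  ✓ matches
  force (F = ma): kg·m/s²  ✗

Only heat has units kg·m²/s².

Answer: heat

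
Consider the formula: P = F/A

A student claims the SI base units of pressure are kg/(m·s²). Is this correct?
Units of each symbol in P = F/A:
  F (force): kg·m/s²
  A (area): m²  → in the denominator, contributes 1/m²

Multiplying the contributions: [kg·m/s²] · [1/m²]
Adding exponents of each base unit: kg: 1, m: -1, s: -2
SI base units of pressure: kg/(m·s²)

The claimed units kg/(m·s²) match the derived units, so the claim is correct.

Answer: Yes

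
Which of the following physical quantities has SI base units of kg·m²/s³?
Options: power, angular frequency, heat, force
Checking the SI base units of each option:
  power (P = W/t): kg·m²/s³  ✓ matches
  angular frequency (ω = 2πf): 1/s  ✗
  heat (Q = mcΔT): kg·m²/s²  ✗
  force (F = ma): kg·m/s²  ✗

Only power has units kg·m²/s³.

Answer: power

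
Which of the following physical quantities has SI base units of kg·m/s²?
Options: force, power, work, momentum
Checking the SI base units of each option:
  force (F = ma): kg·m/s²  ✓ matches
  power (P = W/t): kg·m²/s³  ✗
  work (W = Fd): kg·m²/s²  ✗
  momentum (p = mv): kg·m/s  ✗

Only force has units kg·m/s².

Answer: force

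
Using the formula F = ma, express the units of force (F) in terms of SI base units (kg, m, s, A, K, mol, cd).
Units of each symbol in F = ma:
  m (mass): kg
  a (acceleration): m/s²

Multiplying the contributions: [kg] · [m/s²]
Adding exponents of each base unit: kg: 1, m: 1, s: -2
SI base units of force: kg·m/s²

Answer: kg·m/s²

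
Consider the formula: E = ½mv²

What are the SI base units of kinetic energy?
Units of each symbol in E = ½mv²:
  m (mass): kg
  v (speed): m/s  → to the power 2, contributes m²/s²
  The factor ½ is dimensionless.

Multiplying the contributions: [kg] · [m²/s²]
Adding exponents of each base unit: kg: 1, m: 2, s: -2
SI base units of kinetic energy: kg·m²/s²

Answer: kg·m²/s²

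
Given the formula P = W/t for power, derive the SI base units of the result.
Units of each symbol in P = W/t:
  W (work): kg·m²/s²
  t (time): s  → in the denominator, contributes 1/s

Multiplying the contributions: [kg·m²/s²] · [1/s]
Adding exponents of each base unit: kg: 1, m: 2, s: -3
SI base units of power: kg·m²/s³

Answer: kg·m²/s³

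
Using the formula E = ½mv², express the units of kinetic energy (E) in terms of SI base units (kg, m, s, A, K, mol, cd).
Units of each symbol in E = ½mv²:
  m (mass): kg
  v (speed): m/s  → to the power 2, contributes m²/s²
  The factor ½ is dimensionless.

Multiplying the contributions: [kg] · [m²/s²]
Adding exponents of each base unit: kg: 1, m: 2, s: -2
SI base units of kinetic energy: kg·m²/s²

Answer: kg·m²/s²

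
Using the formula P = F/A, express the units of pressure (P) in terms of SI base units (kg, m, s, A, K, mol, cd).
Units of each symbol in P = F/A:
  F (force): kg·m/s²
  A (area): m²  → in the denominator, contributes 1/m²

Multiplying the contributions: [kg·m/s²] · [1/m²]
Adding exponents of each base unit: kg: 1, m: -1, s: -2
SI base units of pressure: kg/(m·s²)

Answer: kg/(m·s²)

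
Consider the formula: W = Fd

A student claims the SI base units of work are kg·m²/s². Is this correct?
Units of each symbol in W = Fd:
  F (force): kg·m/s²
  d (displacement): m

Multiplying the contributions: [kg·m/s²] · [m]
Adding exponents of each base unit: kg: 1, m: 2, s: -2
SI base units of work: kg·m²/s²

The claimed units kg·m²/s² match the derived units, so the claim is correct.

Answer: Yes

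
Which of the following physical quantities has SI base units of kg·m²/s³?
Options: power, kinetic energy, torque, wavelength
Checking the SI base units of each option:
  power (P = W/t): kg·m²/s³  ✓ matches
  kinetic energy (E = ½mv²): kg·m²/s²  ✗
  torque (τ = Fr): kg·m²/s²  ✗
  wavelength (λ = v/f): m  ✗

Only power has units kg·m²/s³.

Answer: power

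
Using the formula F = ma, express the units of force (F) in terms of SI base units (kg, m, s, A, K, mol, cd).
Units of each symbol in F = ma:
  m (mass): kg
  a (acceleration): m/s²

Multiplying the contributions: [kg] · [m/s²]
Adding exponents of each base unit: kg: 1, m: 1, s: -2
SI base units of force: kg·m/s²

Answer: kg·m/s²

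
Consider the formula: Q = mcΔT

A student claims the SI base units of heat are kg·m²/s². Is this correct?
Units of each symbol in Q = mcΔT:
  m (mass): kg
  c (specific heat capacity, in J/(kg·K)): m²/(s²·K)
  ΔT (temperature change): K

Multiplying the contributions: [kg] · [m²/(s²·K)] · [K]
Adding exponents of each base unit: kg: 1, m: 2, s: -2
SI base units of heat: kg·m²/s²

The claimed units kg·m²/s² match the derived units, so the claim is correct.

Answer: Yes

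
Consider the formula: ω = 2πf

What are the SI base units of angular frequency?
Units of each symbol in ω = 2πf:
  f (frequency): 1/s
  The factor 2π is dimensionless.

Multiplying the contributions: [1/s]
Adding exponents of each base unit: s: -1
SI base units of angular frequency: 1/s

Answer: 1/s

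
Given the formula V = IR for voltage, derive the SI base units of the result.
Units of each symbol in V = IR:
  I (current): A
  R (resistance, in ohms): kg·m²/(s³·A²)

Multiplying the contributions: [A] · [kg·m²/(s³·A²)]
Adding exponents of each base unit: kg: 1, m: 2, s: -3, A: -1
SI base units of voltage: kg·m²/(s³·A)

Answer: kg·m²/(s³·A)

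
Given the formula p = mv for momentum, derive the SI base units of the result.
Units of each symbol in p = mv:
  m (mass): kg
  v (velocity): m/s

Multiplying the contributions: [kg] · [m/s]
Adding exponents of each base unit: kg: 1, m: 1, s: -1
SI base units of momentum: kg·m/s

Answer: kg·m/s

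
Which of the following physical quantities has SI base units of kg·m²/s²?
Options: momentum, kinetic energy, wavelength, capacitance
Checking the SI base units of each option:
  momentum (p = mv): kg·m/s  ✗
  kinetic energy (E = ½mv²): kg·m²/s²  ✓ matches
  wavelength (λ = v/f): m  ✗
  capacitance (C = Q/V): s⁴·A²/(kg·m²)  ✗

Only kinetic energy has units kg·m²/s².

Answer: kinetic energy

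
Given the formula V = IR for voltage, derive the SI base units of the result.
Units of each symbol in V = IR:
  I (current): A
  R (resistance, in ohms): kg·m²/(s³·A²)

Multiplying the contributions: [A] · [kg·m²/(s³·A²)]
Adding exponents of each base unit: kg: 1, m: 2, s: -3, A: -1
SI base units of voltage: kg·m²/(s³·A)

Answer: kg·m²/(s³·A)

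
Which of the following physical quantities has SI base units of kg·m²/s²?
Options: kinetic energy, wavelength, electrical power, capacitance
Checking the SI base units of each option:
  kinetic energy (E = ½mv²): kg·m²/s²  ✓ matches
  wavelength (λ = v/f): m  ✗
  electrical power (P = IV): kg·m²/s³  ✗
  capacitance (C = Q/V): s⁴·A²/(kg·m²)  ✗

Only kinetic energy has units kg·m²/s².

Answer: kinetic energy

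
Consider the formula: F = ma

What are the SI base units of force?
Units of each symbol in F = ma:
  m (mass): kg
  a (acceleration): m/s²

Multiplying the contributions: [kg] · [m/s²]
Adding exponents of each base unit: kg: 1, m: 1, s: -2
SI base units of force: kg·m/s²

Answer: kg·m/s²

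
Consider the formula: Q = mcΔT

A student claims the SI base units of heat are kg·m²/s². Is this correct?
Units of each symbol in Q = mcΔT:
  m (mass): kg
  c (specific heat capacity, in J/(kg·K)): m²/(s²·K)
  ΔT (temperature change): K

Multiplying the contributions: [kg] · [m²/(s²·K)] · [K]
Adding exponents of each base unit: kg: 1, m: 2, s: -2
SI base units of heat: kg·m²/s²

The claimed units kg·m²/s² match the derived units, so the claim is correct.

Answer: Yes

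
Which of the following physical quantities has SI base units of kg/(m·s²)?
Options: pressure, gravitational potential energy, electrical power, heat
Checking the SI base units of each option:
  pressure (P = F/A): kg/(m·s²)  ✓ matches
  gravitational potential energy (U = -GMm/r): kg·m²/s²  ✗
  electrical power (P = IV): kg·m²/s³  ✗
  heat (Q = mcΔT): kg·m²/s²  ✗

Only pressure has units kg/(m·s²).

Answer: pressure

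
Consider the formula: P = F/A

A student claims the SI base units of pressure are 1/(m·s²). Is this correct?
Units of each symbol in P = F/A:
  F (force): kg·m/s²
  A (area): m²  → in the denominator, contributes 1/m²

Multiplying the contributions: [kg·m/s²] · [1/m²]
Adding exponents of each base unit: kg: 1, m: -1, s: -2
SI base units of pressure: kg/(m·s²)

The claimed units 1/(m·s²) (exponents m: -1, s: -2) do not match the derived units kg/(m·s²) (exponents kg: 1, m: -1, s: -2), so the claim is incorrect.

Answer: No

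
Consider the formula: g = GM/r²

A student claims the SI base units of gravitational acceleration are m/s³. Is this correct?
Units of each symbol in g = GM/r²:
  G (gravitational constant): m³/(kg·s²)
  M (mass): kg
  r (distance): m  → to the power 2 in the denominator, contributes 1/m²

Multiplying the contributions: [m³/(kg·s²)] · [kg] · [1/m²]
Adding exponents of each base unit: m: 1, s: -2
SI base units of gravitational acceleration: m/s²

The claimed units m/s³ (exponents m: 1, s: -3) do not match the derived units m/s² (exponents m: 1, s: -2), so the claim is incorrect.

Answer: No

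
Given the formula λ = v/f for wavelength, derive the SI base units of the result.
Units of each symbol in λ = v/f:
  v (wave speed): m/s
  f (frequency): 1/s  → in the denominator, contributes s

Multiplying the contributions: [m/s] · [s]
Adding exponents of each base unit: m: 1
SI base units of wavelength: m

Answer: m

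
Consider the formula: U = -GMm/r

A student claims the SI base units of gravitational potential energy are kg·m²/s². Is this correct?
Units of each symbol in U = -GMm/r:
  G (gravitational constant): m³/(kg·s²)
  M (mass): kg
  m (mass): kg
  r (distance): m  → in the denominator, contributes 1/m
  The minus sign does not affect the units.

Multiplying the contributions: [m³/(kg·s²)] · [kg] · [kg] · [1/m]
Adding exponents of each base unit: kg: 1, m: 2, s: -2
SI base units of gravitational potential energy: kg·m²/s²

The claimed units kg·m²/s² match the derived units, so the claim is correct.

Answer: Yes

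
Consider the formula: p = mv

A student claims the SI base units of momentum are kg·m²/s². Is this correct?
Units of each symbol in p = mv:
  m (mass): kg
  v (velocity): m/s

Multiplying the contributions: [kg] · [m/s]
Adding exponents of each base unit: kg: 1, m: 1, s: -1
SI base units of momentum: kg·m/s

The claimed units kg·m²/s² (exponents kg: 1, m: 2, s: -2) do not match the derived units kg·m/s (exponents kg: 1, m: 1, s: -1), so the claim is incorrect.

Answer: No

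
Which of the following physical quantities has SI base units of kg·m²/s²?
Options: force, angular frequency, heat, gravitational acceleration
Checking the SI base units of each option:
  force (F = ma): kg·m/s²  ✗
  angular frequency (ω = 2πf): 1/s  ✗
  heat (Q = mcΔT): kg·m²/s²  ✓ matches
  gravitational acceleration (g = GM/r²): m/s²  ✗

Only heat has units kg·m²/s².

Answer: heat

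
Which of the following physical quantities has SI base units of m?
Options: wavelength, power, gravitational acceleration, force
Checking the SI base units of each option:
  wavelength (λ = v/f): m  ✓ matches
  power (P = W/t): kg·m²/s³  ✗
  gravitational acceleration (g = GM/r²): m/s²  ✗
  force (F = ma): kg·m/s²  ✗

Only wavelength has units m.

Answer: wavelength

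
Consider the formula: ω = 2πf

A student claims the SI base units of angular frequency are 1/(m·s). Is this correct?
Units of each symbol in ω = 2πf:
  f (frequency): 1/s
  The factor 2π is dimensionless.

Multiplying the contributions: [1/s]
Adding exponents of each base unit: s: -1
SI base units of angular frequency: 1/s

The claimed units 1/(m·s) (exponents m: -1, s: -1) do not match the derived units 1/s (exponents s: -1), so the claim is incorrect.

Answer: No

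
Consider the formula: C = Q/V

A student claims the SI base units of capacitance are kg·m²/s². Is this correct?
Units of each symbol in C = Q/V:
  Q (charge, in coulombs): s·A
  V (voltage, in volts): kg·m²/(s³·A)  → in the denominator, contributes s³·A/(kg·m²)

Multiplying the contributions: [s·A] · [s³·A/(kg·m²)]
Adding exponents of each base unit: kg: -1, m: -2, s: 4, A: 2
SI base units of capacitance: s⁴·A²/(kg·m²)

The claimed units kg·m²/s² (exponents kg: 1, m: 2, s: -2) do not match the derived units s⁴·A²/(kg·m²) (exponents kg: -1, m: -2, s: 4, A: 2), so the claim is incorrect.

Answer: No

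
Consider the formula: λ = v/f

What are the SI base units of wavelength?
Units of each symbol in λ = v/f:
  v (wave speed): m/s
  f (frequency): 1/s  → in the denominator, contributes s

Multiplying the contributions: [m/s] · [s]
Adding exponents of each base unit: m: 1
SI base units of wavelength: m

Answer: m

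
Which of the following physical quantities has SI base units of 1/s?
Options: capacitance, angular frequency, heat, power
Checking the SI base units of each option:
  capacitance (C = Q/V): s⁴·A²/(kg·m²)  ✗
  angular frequency (ω = 2πf): 1/s  ✓ matches
  heat (Q = mcΔT): kg·m²/s²  ✗
  power (P = W/t): kg·m²/s³  ✗

Only angular frequency has units 1/s.

Answer: angular frequency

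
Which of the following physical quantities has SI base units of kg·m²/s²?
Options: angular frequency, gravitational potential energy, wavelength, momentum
Checking the SI base units of each option:
  angular frequency (ω = 2πf): 1/s  ✗
  gravitational potential energy (U = -GMm/r): kg·m²/s²  ✓ matches
  wavelength (λ = v/f): m  ✗
  momentum (p = mv): kg·m/s  ✗

Only gravitational potential energy has units kg·m²/s².

Answer: gravitational potential energy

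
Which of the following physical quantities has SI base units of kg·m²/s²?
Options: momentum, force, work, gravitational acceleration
Checking the SI base units of each option:
  momentum (p = mv): kg·m/s  ✗
  force (F = ma): kg·m/s²  ✗
  work (W = Fd): kg·m²/s²  ✓ matches
  gravitational acceleration (g = GM/r²): m/s²  ✗

Only work has units kg·m²/s².

Answer: work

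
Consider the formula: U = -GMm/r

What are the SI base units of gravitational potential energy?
Units of each symbol in U = -GMm/r:
  G (gravitational constant): m³/(kg·s²)
  M (mass): kg
  m (mass): kg
  r (distance): m  → in the denominator, contributes 1/m
  The minus sign does not affect the units.

Multiplying the contributions: [m³/(kg·s²)] · [kg] · [kg] · [1/m]
Adding exponents of each base unit: kg: 1, m: 2, s: -2
SI base units of gravitational potential energy: kg·m²/s²

Answer: kg·m²/s²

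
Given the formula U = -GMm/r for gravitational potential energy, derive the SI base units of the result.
Units of each symbol in U = -GMm/r:
  G (gravitational constant): m³/(kg·s²)
  M (mass): kg
  m (mass): kg
  r (distance): m  → in the denominator, contributes 1/m
  The minus sign does not affect the units.

Multiplying the contributions: [m³/(kg·s²)] · [kg] · [kg] · [1/m]
Adding exponents of each base unit: kg: 1, m: 2, s: -2
SI base units of gravitational potential energy: kg·m²/s²

Answer: kg·m²/s²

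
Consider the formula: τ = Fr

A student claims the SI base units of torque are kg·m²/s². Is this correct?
Units of each symbol in τ = Fr:
  F (force): kg·m/s²
  r (lever arm): m

Multiplying the contributions: [kg·m/s²] · [m]
Adding exponents of each base unit: kg: 1, m: 2, s: -2
SI base units of torque: kg·m²/s²

The claimed units kg·m²/s² match the derived units, so the claim is correct.

Answer: Yes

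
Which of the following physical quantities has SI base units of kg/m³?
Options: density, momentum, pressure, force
Checking the SI base units of each option:
  density (ρ = m/V): kg/m³  ✓ matches
  momentum (p = mv): kg·m/s  ✗
  pressure (P = F/A): kg/(m·s²)  ✗
  force (F = ma): kg·m/s²  ✗

Only density has units kg/m³.

Answer: density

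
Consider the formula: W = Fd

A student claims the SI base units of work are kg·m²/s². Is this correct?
Units of each symbol in W = Fd:
  F (force): kg·m/s²
  d (displacement): m

Multiplying the contributions: [kg·m/s²] · [m]
Adding exponents of each base unit: kg: 1, m: 2, s: -2
SI base units of work: kg·m²/s²

The claimed units kg·m²/s² match the derived units, so the claim is correct.

Answer: Yes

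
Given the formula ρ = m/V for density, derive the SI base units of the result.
Units of each symbol in ρ = m/V:
  m (mass): kg
  V (volume): m³  → in the denominator, contributes 1/m³

Multiplying the contributions: [kg] · [1/m³]
Adding exponents of each base unit: kg: 1, m: -3
SI base units of density: kg/m³

Answer: kg/m³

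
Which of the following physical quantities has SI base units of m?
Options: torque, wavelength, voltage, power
Checking the SI base units of each option:
  torque (τ = Fr): kg·m²/s²  ✗
  wavelength (λ = v/f): m  ✓ matches
  voltage (V = IR): kg·m²/(s³·A)  ✗
  power (P = W/t): kg·m²/s³  ✗

Only wavelength has units m.

Answer: wavelength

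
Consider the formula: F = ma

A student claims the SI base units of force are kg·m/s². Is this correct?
Units of each symbol in F = ma:
  m (mass): kg
  a (acceleration): m/s²

Multiplying the contributions: [kg] · [m/s²]
Adding exponents of each base unit: kg: 1, m: 1, s: -2
SI base units of force: kg·m/s²

The claimed units kg·m/s² match the derived units, so the claim is correct.

Answer: Yes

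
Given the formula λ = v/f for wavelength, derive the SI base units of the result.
Units of each symbol in λ = v/f:
  v (wave speed): m/s
  f (frequency): 1/s  → in the denominator, contributes s

Multiplying the contributions: [m/s] · [s]
Adding exponents of each base unit: m: 1
SI base units of wavelength: m

Answer: m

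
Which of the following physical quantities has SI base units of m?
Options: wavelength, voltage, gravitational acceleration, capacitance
Checking the SI base units of each option:
  wavelength (λ = v/f): m  ✓ matches
  voltage (V = IR): kg·m²/(s³·A)  ✗
  gravitational acceleration (g = GM/r²): m/s²  ✗
  capacitance (C = Q/V): s⁴·A²/(kg·m²)  ✗

Only wavelength has units m.

Answer: wavelength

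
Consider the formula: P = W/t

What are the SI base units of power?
Units of each symbol in P = W/t:
  W (work): kg·m²/s²
  t (time): s  → in the denominator, contributes 1/s

Multiplying the contributions: [kg·m²/s²] · [1/s]
Adding exponents of each base unit: kg: 1, m: 2, s: -3
SI base units of power: kg·m²/s³

Answer: kg·m²/s³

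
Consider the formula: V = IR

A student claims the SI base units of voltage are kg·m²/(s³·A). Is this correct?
Units of each symbol in V = IR:
  I (current): A
  R (resistance, in ohms): kg·m²/(s³·A²)

Multiplying the contributions: [A] · [kg·m²/(s³·A²)]
Adding exponents of each base unit: kg: 1, m: 2, s: -3, A: -1
SI base units of voltage: kg·m²/(s³·A)

The claimed units kg·m²/(s³·A) match the derived units, so the claim is correct.

Answer: Yes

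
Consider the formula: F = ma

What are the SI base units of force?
Units of each symbol in F = ma:
  m (mass): kg
  a (acceleration): m/s²

Multiplying the contributions: [kg] · [m/s²]
Adding exponents of each base unit: kg: 1, m: 1, s: -2
SI base units of force: kg·m/s²

Answer: kg·m/s²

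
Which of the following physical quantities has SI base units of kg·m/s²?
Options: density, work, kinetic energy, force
Checking the SI base units of each option:
  density (ρ = m/V): kg/m³  ✗
  work (W = Fd): kg·m²/s²  ✗
  kinetic energy (E = ½mv²): kg·m²/s²  ✗
  force (F = ma): kg·m/s²  ✓ matches

Only force has units kg·m/s².

Answer: force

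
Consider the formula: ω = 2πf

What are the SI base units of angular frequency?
Units of each symbol in ω = 2πf:
  f (frequency): 1/s
  The factor 2π is dimensionless.

Multiplying the contributions: [1/s]
Adding exponents of each base unit: s: -1
SI base units of angular frequency: 1/s

Answer: 1/s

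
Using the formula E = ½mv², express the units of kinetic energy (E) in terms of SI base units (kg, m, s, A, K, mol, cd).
Units of each symbol in E = ½mv²:
  m (mass): kg
  v (speed): m/s  → to the power 2, contributes m²/s²
  The factor ½ is dimensionless.

Multiplying the contributions: [kg] · [m²/s²]
Adding exponents of each base unit: kg: 1, m: 2, s: -2
SI base units of kinetic energy: kg·m²/s²

Answer: kg·m²/s²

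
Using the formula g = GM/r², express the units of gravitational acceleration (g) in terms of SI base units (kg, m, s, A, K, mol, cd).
Units of each symbol in g = GM/r²:
  G (gravitational constant): m³/(kg·s²)
  M (mass): kg
  r (distance): m  → to the power 2 in the denominator, contributes 1/m²

Multiplying the contributions: [m³/(kg·s²)] · [kg] · [1/m²]
Adding exponents of each base unit: m: 1, s: -2
SI base units of gravitational acceleration: m/s²

Answer: m/s²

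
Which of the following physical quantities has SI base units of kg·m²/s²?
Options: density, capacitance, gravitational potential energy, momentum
Checking the SI base units of each option:
  density (ρ = m/V): kg/m³  ✗
  capacitance (C = Q/V): s⁴·A²/(kg·m²)  ✗
  gravitational potential energy (U = -GMm/r): kg·m²/s²  ✓ matches
  momentum (p = mv): kg·m/s  ✗

Only gravitational potential energy has units kg·m²/s².

Answer: gravitational potential energy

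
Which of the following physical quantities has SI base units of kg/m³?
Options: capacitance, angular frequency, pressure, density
Checking the SI base units of each option:
  capacitance (C = Q/V): s⁴·A²/(kg·m²)  ✗
  angular frequency (ω = 2πf): 1/s  ✗
  pressure (P = F/A): kg/(m·s²)  ✗
  density (ρ = m/V): kg/m³  ✓ matches

Only density has units kg/m³.

Answer: density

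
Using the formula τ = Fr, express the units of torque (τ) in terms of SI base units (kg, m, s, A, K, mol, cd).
Units of each symbol in τ = Fr:
  F (force): kg·m/s²
  r (lever arm): m

Multiplying the contributions: [kg·m/s²] · [m]
Adding exponents of each base unit: kg: 1, m: 2, s: -2
SI base units of torque: kg·m²/s²

Answer: kg·m²/s²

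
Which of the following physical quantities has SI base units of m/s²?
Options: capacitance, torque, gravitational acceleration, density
Checking the SI base units of each option:
  capacitance (C = Q/V): s⁴·A²/(kg·m²)  ✗
  torque (τ = Fr): kg·m²/s²  ✗
  gravitational acceleration (g = GM/r²): m/s²  ✓ matches
  density (ρ = m/V): kg/m³  ✗

Only gravitational acceleration has units m/s².

Answer: gravitational acceleration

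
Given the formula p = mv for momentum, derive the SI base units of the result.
Units of each symbol in p = mv:
  m (mass): kg
  v (velocity): m/s

Multiplying the contributions: [kg] · [m/s]
Adding exponents of each base unit: kg: 1, m: 1, s: -1
SI base units of momentum: kg·m/s

Answer: kg·m/s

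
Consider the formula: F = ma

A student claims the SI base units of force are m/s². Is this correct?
Units of each symbol in F = ma:
  m (mass): kg
  a (acceleration): m/s²

Multiplying the contributions: [kg] · [m/s²]
Adding exponents of each base unit: kg: 1, m: 1, s: -2
SI base units of force: kg·m/s²

The claimed units m/s² (exponents m: 1, s: -2) do not match the derived units kg·m/s² (exponents kg: 1, m: 1, s: -2), so the claim is incorrect.

Answer: No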